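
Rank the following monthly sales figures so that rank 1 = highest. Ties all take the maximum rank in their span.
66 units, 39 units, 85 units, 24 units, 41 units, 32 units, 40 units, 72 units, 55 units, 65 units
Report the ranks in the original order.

3, 8, 1, 10, 6, 9, 7, 2, 5, 4

Sorted (descending): 85, 72, 66, 65, 55, 41, 40, 39, 32, 24
No ties — each value takes its position as its rank.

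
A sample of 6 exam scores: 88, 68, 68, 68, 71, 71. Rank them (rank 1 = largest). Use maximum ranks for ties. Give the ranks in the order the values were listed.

1, 6, 6, 6, 3, 3

Sorted (descending): 88, 71, 71, 68, 68, 68
The 2 values of 71 occupy positions 2–3 → each gets rank 3.
The 3 values of 68 occupy positions 4–6 → each gets rank 6.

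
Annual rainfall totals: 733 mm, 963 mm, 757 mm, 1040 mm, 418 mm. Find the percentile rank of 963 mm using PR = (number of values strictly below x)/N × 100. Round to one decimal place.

N = 5.
Strictly below 963: 3. Equal to 963: 1.
PR = 3/5 × 100 = 60.0

60.0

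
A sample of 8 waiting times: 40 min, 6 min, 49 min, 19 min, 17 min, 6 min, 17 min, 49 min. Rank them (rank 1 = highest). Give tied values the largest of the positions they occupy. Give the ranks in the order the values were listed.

Sorted (descending): 49, 49, 40, 19, 17, 17, 6, 6
The 2 values of 49 occupy positions 1–2 → each gets rank 2.
The 2 values of 17 occupy positions 5–6 → each gets rank 6.
The 2 values of 6 occupy positions 7–8 → each gets rank 8.

3, 8, 2, 4, 6, 8, 6, 2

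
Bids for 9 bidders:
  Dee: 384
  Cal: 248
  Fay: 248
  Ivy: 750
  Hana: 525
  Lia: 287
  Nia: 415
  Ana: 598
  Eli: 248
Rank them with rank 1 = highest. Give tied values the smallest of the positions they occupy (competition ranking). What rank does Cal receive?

Sorted (descending): 750, 598, 525, 415, 384, 287, 248, 248, 248
The 3 values of 248 occupy positions 7–9 → each gets rank 7.
Cal has value 248 → rank 7.

7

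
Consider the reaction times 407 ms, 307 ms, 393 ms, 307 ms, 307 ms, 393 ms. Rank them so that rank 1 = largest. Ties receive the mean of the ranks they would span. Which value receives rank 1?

Sorted (descending): 407, 393, 393, 307, 307, 307
The 2 values of 393 occupy positions 2–3 → average rank (2+3)/2 = 2.5.
The 3 values of 307 occupy positions 4–6 → average rank 5.
Rank 1 → value 407.

407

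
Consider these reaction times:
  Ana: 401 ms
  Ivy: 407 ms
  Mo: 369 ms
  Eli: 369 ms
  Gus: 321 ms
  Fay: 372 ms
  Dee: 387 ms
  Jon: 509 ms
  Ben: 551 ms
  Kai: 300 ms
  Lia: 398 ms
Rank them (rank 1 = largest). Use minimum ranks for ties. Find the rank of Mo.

8

Sorted (descending): 551, 509, 407, 401, 398, 387, 372, 369, 369, 321, 300
The 2 values of 369 occupy positions 8–9 → each gets rank 8.
Mo has value 369 ms → rank 8.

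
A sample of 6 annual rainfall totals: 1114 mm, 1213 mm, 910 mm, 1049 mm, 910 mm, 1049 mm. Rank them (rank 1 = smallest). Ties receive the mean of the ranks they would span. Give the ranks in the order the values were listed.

Sorted (ascending): 910, 910, 1049, 1049, 1114, 1213
The 2 values of 910 occupy positions 1–2 → average rank (1+2)/2 = 1.5.
The 2 values of 1049 occupy positions 3–4 → average rank (3+4)/2 = 3.5.

5, 6, 1.5, 3.5, 1.5, 3.5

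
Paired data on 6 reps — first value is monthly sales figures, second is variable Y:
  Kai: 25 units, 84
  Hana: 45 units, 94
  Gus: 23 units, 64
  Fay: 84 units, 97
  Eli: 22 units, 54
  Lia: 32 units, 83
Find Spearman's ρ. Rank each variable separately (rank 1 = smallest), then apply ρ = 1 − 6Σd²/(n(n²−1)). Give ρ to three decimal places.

Ranks of variable 1: 3, 5, 2, 6, 1, 4
Ranks of variable 2: 4, 5, 2, 6, 1, 3
d = r₁ − r₂: -1, 0, 0, 0, 0, 1
d²: 1, 0, 0, 0, 0, 1; Σd² = 2
ρ = 1 − 6·2/(6·35) = 1 − 12/210 = 0.943

0.943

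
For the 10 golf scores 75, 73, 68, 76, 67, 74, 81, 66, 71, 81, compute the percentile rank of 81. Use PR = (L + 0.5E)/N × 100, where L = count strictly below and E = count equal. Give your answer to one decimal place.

90.0

N = 10.
Strictly below 81: 8. Equal to 81: 2.
PR = (8 + 0.5·2)/10 × 100 = 90.0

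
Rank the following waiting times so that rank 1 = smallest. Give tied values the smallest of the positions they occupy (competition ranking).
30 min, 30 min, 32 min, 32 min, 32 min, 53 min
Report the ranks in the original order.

Sorted (ascending): 30, 30, 32, 32, 32, 53
The 2 values of 30 occupy positions 1–2 → each gets rank 1.
The 3 values of 32 occupy positions 3–5 → each gets rank 3.

1, 1, 3, 3, 3, 6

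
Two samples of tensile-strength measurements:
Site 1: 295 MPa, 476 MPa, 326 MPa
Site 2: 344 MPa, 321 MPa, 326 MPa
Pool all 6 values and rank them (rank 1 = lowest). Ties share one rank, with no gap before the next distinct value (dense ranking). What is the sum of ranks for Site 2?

Sorted (ascending): 295, 321, 326, 326, 344, 476
The 2 values of 326 share dense rank 3.
Remaining distinct values take the next consecutive integers.
Site 2 values → pooled ranks: 344→4, 321→2, 326→3
Rank sum = 4 + 2 + 3 = 9

9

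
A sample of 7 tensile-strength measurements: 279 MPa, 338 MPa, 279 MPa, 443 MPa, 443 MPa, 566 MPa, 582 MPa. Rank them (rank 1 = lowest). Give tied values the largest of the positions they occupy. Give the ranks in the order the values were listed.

2, 3, 2, 5, 5, 6, 7

Sorted (ascending): 279, 279, 338, 443, 443, 566, 582
The 2 values of 279 occupy positions 1–2 → each gets rank 2.
The 2 values of 443 occupy positions 4–5 → each gets rank 5.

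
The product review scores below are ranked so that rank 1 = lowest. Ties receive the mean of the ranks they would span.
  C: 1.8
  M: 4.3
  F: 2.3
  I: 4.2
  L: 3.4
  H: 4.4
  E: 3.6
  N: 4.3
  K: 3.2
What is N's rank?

7.5

Sorted (ascending): 1.8, 2.3, 3.2, 3.4, 3.6, 4.2, 4.3, 4.3, 4.4
The 2 values of 4.3 occupy positions 7–8 → average rank (7+8)/2 = 7.5.
N has value 4.3 → rank 7.5.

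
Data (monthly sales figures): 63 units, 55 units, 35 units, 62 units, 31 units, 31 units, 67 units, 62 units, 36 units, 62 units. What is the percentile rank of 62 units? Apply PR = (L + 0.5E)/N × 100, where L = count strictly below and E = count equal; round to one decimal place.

65.0

N = 10.
Strictly below 62: 5. Equal to 62: 3.
PR = (5 + 0.5·3)/10 × 100 = 65.0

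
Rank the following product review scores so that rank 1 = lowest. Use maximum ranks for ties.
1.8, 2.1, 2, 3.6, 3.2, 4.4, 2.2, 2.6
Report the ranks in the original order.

Sorted (ascending): 1.8, 2, 2.1, 2.2, 2.6, 3.2, 3.6, 4.4
No ties — each value takes its position as its rank.

1, 3, 2, 7, 6, 8, 4, 5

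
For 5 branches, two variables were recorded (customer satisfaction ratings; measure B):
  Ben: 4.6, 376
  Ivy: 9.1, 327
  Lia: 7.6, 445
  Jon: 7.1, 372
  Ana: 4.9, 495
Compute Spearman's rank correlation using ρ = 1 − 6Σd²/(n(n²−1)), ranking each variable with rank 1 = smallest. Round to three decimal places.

-0.500

Ranks of variable 1: 1, 5, 4, 3, 2
Ranks of variable 2: 3, 1, 4, 2, 5
d = r₁ − r₂: -2, 4, 0, 1, -3
d²: 4, 16, 0, 1, 9; Σd² = 30
ρ = 1 − 6·30/(5·24) = 1 − 180/120 = -0.500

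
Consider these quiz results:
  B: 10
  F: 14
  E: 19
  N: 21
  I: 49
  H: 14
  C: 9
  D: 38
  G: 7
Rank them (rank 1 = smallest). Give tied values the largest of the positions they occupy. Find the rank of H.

Sorted (ascending): 7, 9, 10, 14, 14, 19, 21, 38, 49
The 2 values of 14 occupy positions 4–5 → each gets rank 5.
H has value 14 → rank 5.

5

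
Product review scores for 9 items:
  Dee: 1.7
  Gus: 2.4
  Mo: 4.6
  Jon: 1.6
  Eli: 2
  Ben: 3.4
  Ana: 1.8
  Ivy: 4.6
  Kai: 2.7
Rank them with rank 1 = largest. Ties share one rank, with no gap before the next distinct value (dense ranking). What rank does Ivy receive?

1

Sorted (descending): 4.6, 4.6, 3.4, 2.7, 2.4, 2, 1.8, 1.7, 1.6
The 2 values of 4.6 share dense rank 1.
Remaining distinct values take the next consecutive integers.
Ivy has value 4.6 → rank 1.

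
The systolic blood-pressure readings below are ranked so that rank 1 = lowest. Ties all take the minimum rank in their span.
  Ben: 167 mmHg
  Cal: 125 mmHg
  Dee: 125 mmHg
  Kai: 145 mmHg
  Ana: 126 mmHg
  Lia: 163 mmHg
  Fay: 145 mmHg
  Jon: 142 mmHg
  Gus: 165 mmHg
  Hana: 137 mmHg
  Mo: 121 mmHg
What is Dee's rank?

Sorted (ascending): 121, 125, 125, 126, 137, 142, 145, 145, 163, 165, 167
The 2 values of 125 occupy positions 2–3 → each gets rank 2.
The 2 values of 145 occupy positions 7–8 → each gets rank 7.
Dee has value 125 mmHg → rank 2.

2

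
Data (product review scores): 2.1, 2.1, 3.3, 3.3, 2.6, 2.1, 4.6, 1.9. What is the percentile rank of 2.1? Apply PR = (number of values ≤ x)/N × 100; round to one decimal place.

50.0

N = 8.
Strictly below 2.1: 1. Equal to 2.1: 3.
PR = 4/8 × 100 = 50.0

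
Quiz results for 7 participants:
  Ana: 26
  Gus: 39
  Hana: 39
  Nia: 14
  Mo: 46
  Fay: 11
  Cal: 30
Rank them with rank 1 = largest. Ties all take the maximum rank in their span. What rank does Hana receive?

Sorted (descending): 46, 39, 39, 30, 26, 14, 11
The 2 values of 39 occupy positions 2–3 → each gets rank 3.
Hana has value 39 → rank 3.

3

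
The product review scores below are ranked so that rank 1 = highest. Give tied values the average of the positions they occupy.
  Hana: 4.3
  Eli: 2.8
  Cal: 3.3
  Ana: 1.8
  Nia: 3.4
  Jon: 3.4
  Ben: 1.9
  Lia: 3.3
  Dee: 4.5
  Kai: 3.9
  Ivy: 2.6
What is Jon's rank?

4.5

Sorted (descending): 4.5, 4.3, 3.9, 3.4, 3.4, 3.3, 3.3, 2.8, 2.6, 1.9, 1.8
The 2 values of 3.4 occupy positions 4–5 → average rank (4+5)/2 = 4.5.
The 2 values of 3.3 occupy positions 6–7 → average rank (6+7)/2 = 6.5.
Jon has value 3.4 → rank 4.5.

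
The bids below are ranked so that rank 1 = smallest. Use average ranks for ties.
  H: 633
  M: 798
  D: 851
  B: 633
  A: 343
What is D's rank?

5

Sorted (ascending): 343, 633, 633, 798, 851
The 2 values of 633 occupy positions 2–3 → average rank (2+3)/2 = 2.5.
D has value 851 → rank 5.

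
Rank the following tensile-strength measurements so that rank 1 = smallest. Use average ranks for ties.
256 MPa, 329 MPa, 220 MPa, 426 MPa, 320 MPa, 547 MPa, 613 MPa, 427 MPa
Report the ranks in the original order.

2, 4, 1, 5, 3, 7, 8, 6

Sorted (ascending): 220, 256, 320, 329, 426, 427, 547, 613
No ties — each value takes its position as its rank.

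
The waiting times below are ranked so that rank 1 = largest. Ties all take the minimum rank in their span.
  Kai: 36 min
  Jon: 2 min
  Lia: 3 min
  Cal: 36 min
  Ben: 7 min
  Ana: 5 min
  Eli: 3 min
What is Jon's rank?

Sorted (descending): 36, 36, 7, 5, 3, 3, 2
The 2 values of 36 occupy positions 1–2 → each gets rank 1.
The 2 values of 3 occupy positions 5–6 → each gets rank 5.
Jon has value 2 min → rank 7.

7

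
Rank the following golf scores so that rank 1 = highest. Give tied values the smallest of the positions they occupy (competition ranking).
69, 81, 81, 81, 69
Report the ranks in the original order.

Sorted (descending): 81, 81, 81, 69, 69
The 3 values of 81 occupy positions 1–3 → each gets rank 1.
The 2 values of 69 occupy positions 4–5 → each gets rank 4.

4, 1, 1, 1, 4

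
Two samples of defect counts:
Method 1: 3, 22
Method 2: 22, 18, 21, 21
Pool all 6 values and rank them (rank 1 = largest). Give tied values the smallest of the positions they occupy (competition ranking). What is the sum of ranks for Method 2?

Sorted (descending): 22, 22, 21, 21, 18, 3
The 2 values of 22 occupy positions 1–2 → each gets rank 1.
The 2 values of 21 occupy positions 3–4 → each gets rank 3.
Method 2 values → pooled ranks: 22→1, 18→5, 21→3, 21→3
Rank sum = 1 + 5 + 3 + 3 = 12

12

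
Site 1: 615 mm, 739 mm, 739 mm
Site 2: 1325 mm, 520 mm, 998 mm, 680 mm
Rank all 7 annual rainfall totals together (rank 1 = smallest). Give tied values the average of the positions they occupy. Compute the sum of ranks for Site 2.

Sorted (ascending): 520, 615, 680, 739, 739, 998, 1325
The 2 values of 739 occupy positions 4–5 → average rank (4+5)/2 = 4.5.
Site 2 values → pooled ranks: 1325→7, 520→1, 998→6, 680→3
Rank sum = 7 + 1 + 6 + 3 = 17

17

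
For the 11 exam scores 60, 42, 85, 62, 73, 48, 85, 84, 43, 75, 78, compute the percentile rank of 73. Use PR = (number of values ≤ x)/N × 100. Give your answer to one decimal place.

54.5

N = 11.
Strictly below 73: 5. Equal to 73: 1.
PR = 6/11 × 100 = 54.5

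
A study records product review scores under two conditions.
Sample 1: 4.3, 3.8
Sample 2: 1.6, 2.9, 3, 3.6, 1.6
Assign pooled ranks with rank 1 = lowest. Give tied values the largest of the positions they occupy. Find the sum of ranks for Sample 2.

Sorted (ascending): 1.6, 1.6, 2.9, 3, 3.6, 3.8, 4.3
The 2 values of 1.6 occupy positions 1–2 → each gets rank 2.
Sample 2 values → pooled ranks: 1.6→2, 2.9→3, 3→4, 3.6→5, 1.6→2
Rank sum = 2 + 3 + 4 + 5 + 2 = 16

16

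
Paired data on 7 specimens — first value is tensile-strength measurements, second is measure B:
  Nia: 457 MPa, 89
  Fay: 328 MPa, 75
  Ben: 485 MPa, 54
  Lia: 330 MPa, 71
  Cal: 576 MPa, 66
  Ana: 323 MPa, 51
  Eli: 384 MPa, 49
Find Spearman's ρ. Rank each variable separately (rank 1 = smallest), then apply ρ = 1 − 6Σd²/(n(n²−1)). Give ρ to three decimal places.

0.071

Ranks of variable 1: 5, 2, 6, 3, 7, 1, 4
Ranks of variable 2: 7, 6, 3, 5, 4, 2, 1
d = r₁ − r₂: -2, -4, 3, -2, 3, -1, 3
d²: 4, 16, 9, 4, 9, 1, 9; Σd² = 52
ρ = 1 − 6·52/(7·48) = 1 − 312/336 = 0.071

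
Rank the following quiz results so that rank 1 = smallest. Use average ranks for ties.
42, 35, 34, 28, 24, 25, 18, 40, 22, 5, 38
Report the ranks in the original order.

Sorted (ascending): 5, 18, 22, 24, 25, 28, 34, 35, 38, 40, 42
No ties — each value takes its position as its rank.

11, 8, 7, 6, 4, 5, 2, 10, 3, 1, 9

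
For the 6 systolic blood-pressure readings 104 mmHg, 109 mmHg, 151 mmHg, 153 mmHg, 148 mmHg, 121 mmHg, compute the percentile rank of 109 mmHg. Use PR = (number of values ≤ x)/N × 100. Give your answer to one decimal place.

N = 6.
Strictly below 109: 1. Equal to 109: 1.
PR = 2/6 × 100 = 33.3

33.3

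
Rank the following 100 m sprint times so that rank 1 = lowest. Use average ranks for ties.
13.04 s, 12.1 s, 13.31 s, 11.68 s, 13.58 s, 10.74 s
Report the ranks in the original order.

4, 3, 5, 2, 6, 1

Sorted (ascending): 10.74, 11.68, 12.1, 13.04, 13.31, 13.58
No ties — each value takes its position as its rank.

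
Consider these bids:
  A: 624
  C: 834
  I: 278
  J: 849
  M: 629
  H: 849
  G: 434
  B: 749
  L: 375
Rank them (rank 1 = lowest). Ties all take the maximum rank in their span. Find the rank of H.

9

Sorted (ascending): 278, 375, 434, 624, 629, 749, 834, 849, 849
The 2 values of 849 occupy positions 8–9 → each gets rank 9.
H has value 849 → rank 9.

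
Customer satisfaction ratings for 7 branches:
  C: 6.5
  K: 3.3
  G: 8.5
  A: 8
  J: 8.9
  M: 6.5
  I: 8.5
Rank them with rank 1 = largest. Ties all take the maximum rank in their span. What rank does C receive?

6

Sorted (descending): 8.9, 8.5, 8.5, 8, 6.5, 6.5, 3.3
The 2 values of 8.5 occupy positions 2–3 → each gets rank 3.
The 2 values of 6.5 occupy positions 5–6 → each gets rank 6.
C has value 6.5 → rank 6.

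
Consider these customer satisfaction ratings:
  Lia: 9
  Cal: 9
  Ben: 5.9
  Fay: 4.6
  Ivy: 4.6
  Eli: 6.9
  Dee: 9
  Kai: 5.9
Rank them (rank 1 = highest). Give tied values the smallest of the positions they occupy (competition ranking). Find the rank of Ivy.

7

Sorted (descending): 9, 9, 9, 6.9, 5.9, 5.9, 4.6, 4.6
The 3 values of 9 occupy positions 1–3 → each gets rank 1.
The 2 values of 5.9 occupy positions 5–6 → each gets rank 5.
The 2 values of 4.6 occupy positions 7–8 → each gets rank 7.
Ivy has value 4.6 → rank 7.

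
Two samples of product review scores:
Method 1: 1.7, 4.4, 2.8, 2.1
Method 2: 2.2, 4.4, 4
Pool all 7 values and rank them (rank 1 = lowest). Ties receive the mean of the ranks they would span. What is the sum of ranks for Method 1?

Sorted (ascending): 1.7, 2.1, 2.2, 2.8, 4, 4.4, 4.4
The 2 values of 4.4 occupy positions 6–7 → average rank (6+7)/2 = 6.5.
Method 1 values → pooled ranks: 1.7→1, 4.4→6.5, 2.8→4, 2.1→2
Rank sum = 1 + 6.5 + 4 + 2 = 13.5

13.5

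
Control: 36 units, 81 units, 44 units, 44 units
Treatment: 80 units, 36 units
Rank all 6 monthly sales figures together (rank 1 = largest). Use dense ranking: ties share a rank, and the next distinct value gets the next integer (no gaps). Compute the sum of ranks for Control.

Sorted (descending): 81, 80, 44, 44, 36, 36
The 2 values of 44 share dense rank 3.
The 2 values of 36 share dense rank 4.
Remaining distinct values take the next consecutive integers.
Control values → pooled ranks: 36→4, 81→1, 44→3, 44→3
Rank sum = 4 + 1 + 3 + 3 = 11

11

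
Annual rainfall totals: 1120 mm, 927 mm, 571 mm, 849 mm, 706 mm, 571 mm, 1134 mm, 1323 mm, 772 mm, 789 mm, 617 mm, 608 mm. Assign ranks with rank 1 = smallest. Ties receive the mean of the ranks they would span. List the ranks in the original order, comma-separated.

Sorted (ascending): 571, 571, 608, 617, 706, 772, 789, 849, 927, 1120, 1134, 1323
The 2 values of 571 occupy positions 1–2 → average rank (1+2)/2 = 1.5.

10, 9, 1.5, 8, 5, 1.5, 11, 12, 6, 7, 4, 3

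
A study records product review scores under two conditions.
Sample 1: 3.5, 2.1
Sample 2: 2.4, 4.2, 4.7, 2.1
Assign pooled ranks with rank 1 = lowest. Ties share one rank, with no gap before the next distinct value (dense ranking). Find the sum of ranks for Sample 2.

Sorted (ascending): 2.1, 2.1, 2.4, 3.5, 4.2, 4.7
The 2 values of 2.1 share dense rank 1.
Remaining distinct values take the next consecutive integers.
Sample 2 values → pooled ranks: 2.4→2, 4.2→4, 4.7→5, 2.1→1
Rank sum = 2 + 4 + 5 + 1 = 12

12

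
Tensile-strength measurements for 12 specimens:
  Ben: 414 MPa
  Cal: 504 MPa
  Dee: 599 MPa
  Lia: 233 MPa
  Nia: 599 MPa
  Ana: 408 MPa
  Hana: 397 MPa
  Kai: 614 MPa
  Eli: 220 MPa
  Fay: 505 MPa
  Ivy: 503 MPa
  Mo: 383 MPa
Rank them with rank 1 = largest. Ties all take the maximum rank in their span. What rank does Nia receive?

Sorted (descending): 614, 599, 599, 505, 504, 503, 414, 408, 397, 383, 233, 220
The 2 values of 599 occupy positions 2–3 → each gets rank 3.
Nia has value 599 MPa → rank 3.

3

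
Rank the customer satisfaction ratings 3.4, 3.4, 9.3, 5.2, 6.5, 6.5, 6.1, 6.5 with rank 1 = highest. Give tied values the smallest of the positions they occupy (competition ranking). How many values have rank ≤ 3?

4

Sorted (descending): 9.3, 6.5, 6.5, 6.5, 6.1, 5.2, 3.4, 3.4
The 3 values of 6.5 occupy positions 2–4 → each gets rank 2.
The 2 values of 3.4 occupy positions 7–8 → each gets rank 7.
Ranks ≤ 3: {1, 2, 2, 2} → 4 values.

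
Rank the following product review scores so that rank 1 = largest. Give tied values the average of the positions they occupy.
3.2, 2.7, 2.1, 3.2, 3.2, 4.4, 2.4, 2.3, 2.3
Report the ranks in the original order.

3, 5, 9, 3, 3, 1, 6, 7.5, 7.5

Sorted (descending): 4.4, 3.2, 3.2, 3.2, 2.7, 2.4, 2.3, 2.3, 2.1
The 3 values of 3.2 occupy positions 2–4 → average rank 3.
The 2 values of 2.3 occupy positions 7–8 → average rank (7+8)/2 = 7.5.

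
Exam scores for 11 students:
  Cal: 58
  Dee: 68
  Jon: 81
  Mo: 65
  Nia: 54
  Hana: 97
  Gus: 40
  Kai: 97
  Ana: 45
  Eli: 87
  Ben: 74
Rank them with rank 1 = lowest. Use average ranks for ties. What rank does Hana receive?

10.5

Sorted (ascending): 40, 45, 54, 58, 65, 68, 74, 81, 87, 97, 97
The 2 values of 97 occupy positions 10–11 → average rank (10+11)/2 = 10.5.
Hana has value 97 → rank 10.5.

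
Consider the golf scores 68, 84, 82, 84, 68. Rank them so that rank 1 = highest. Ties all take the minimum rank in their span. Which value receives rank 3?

Sorted (descending): 84, 84, 82, 68, 68
The 2 values of 84 occupy positions 1–2 → each gets rank 1.
The 2 values of 68 occupy positions 4–5 → each gets rank 4.
Rank 3 → value 82.

82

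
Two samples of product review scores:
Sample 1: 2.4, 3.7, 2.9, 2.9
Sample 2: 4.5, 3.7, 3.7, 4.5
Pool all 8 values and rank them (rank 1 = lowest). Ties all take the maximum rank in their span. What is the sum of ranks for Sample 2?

28

Sorted (ascending): 2.4, 2.9, 2.9, 3.7, 3.7, 3.7, 4.5, 4.5
The 2 values of 2.9 occupy positions 2–3 → each gets rank 3.
The 3 values of 3.7 occupy positions 4–6 → each gets rank 6.
The 2 values of 4.5 occupy positions 7–8 → each gets rank 8.
Sample 2 values → pooled ranks: 4.5→8, 3.7→6, 3.7→6, 4.5→8
Rank sum = 8 + 6 + 6 + 8 = 28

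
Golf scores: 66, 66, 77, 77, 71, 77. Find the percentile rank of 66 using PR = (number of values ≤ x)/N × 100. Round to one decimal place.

N = 6.
Strictly below 66: 0. Equal to 66: 2.
PR = 2/6 × 100 = 33.3

33.3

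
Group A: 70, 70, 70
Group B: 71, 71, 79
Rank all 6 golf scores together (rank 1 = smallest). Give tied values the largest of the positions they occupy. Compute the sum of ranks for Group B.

16

Sorted (ascending): 70, 70, 70, 71, 71, 79
The 3 values of 70 occupy positions 1–3 → each gets rank 3.
The 2 values of 71 occupy positions 4–5 → each gets rank 5.
Group B values → pooled ranks: 71→5, 71→5, 79→6
Rank sum = 5 + 5 + 6 = 16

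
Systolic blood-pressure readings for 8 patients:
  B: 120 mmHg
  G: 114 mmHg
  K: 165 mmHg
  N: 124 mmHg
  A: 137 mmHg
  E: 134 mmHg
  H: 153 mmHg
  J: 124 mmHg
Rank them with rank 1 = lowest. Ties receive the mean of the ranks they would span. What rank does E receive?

5

Sorted (ascending): 114, 120, 124, 124, 134, 137, 153, 165
The 2 values of 124 occupy positions 3–4 → average rank (3+4)/2 = 3.5.
E has value 134 mmHg → rank 5.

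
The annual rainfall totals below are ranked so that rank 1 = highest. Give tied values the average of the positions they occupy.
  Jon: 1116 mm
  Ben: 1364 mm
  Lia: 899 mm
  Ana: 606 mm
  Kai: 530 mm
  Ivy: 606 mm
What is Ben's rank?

1

Sorted (descending): 1364, 1116, 899, 606, 606, 530
The 2 values of 606 occupy positions 4–5 → average rank (4+5)/2 = 4.5.
Ben has value 1364 mm → rank 1.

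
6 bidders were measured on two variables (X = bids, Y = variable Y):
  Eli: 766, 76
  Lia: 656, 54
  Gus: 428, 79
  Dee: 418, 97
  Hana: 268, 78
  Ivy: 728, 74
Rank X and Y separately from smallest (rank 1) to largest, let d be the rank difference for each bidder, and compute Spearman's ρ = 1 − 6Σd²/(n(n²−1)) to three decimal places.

Ranks of variable 1: 6, 4, 3, 2, 1, 5
Ranks of variable 2: 3, 1, 5, 6, 4, 2
d = r₁ − r₂: 3, 3, -2, -4, -3, 3
d²: 9, 9, 4, 16, 9, 9; Σd² = 56
ρ = 1 − 6·56/(6·35) = 1 − 336/210 = -0.600

-0.600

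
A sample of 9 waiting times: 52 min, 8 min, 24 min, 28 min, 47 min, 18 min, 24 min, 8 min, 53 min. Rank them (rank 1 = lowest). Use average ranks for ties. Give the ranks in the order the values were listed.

Sorted (ascending): 8, 8, 18, 24, 24, 28, 47, 52, 53
The 2 values of 8 occupy positions 1–2 → average rank (1+2)/2 = 1.5.
The 2 values of 24 occupy positions 4–5 → average rank (4+5)/2 = 4.5.

8, 1.5, 4.5, 6, 7, 3, 4.5, 1.5, 9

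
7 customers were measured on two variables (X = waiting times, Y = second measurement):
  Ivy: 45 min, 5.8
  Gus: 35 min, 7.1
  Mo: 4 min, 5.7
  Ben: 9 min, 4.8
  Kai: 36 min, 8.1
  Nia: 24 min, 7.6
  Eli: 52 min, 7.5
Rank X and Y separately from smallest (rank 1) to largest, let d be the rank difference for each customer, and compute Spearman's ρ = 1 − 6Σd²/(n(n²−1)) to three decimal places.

0.500

Ranks of variable 1: 6, 4, 1, 2, 5, 3, 7
Ranks of variable 2: 3, 4, 2, 1, 7, 6, 5
d = r₁ − r₂: 3, 0, -1, 1, -2, -3, 2
d²: 9, 0, 1, 1, 4, 9, 4; Σd² = 28
ρ = 1 − 6·28/(7·48) = 1 − 168/336 = 0.500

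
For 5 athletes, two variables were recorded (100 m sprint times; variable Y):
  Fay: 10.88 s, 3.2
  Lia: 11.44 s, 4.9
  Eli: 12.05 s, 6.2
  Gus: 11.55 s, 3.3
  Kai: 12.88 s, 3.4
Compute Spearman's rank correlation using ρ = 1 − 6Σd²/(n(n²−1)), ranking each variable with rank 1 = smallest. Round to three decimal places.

Ranks of variable 1: 1, 2, 4, 3, 5
Ranks of variable 2: 1, 4, 5, 2, 3
d = r₁ − r₂: 0, -2, -1, 1, 2
d²: 0, 4, 1, 1, 4; Σd² = 10
ρ = 1 − 6·10/(5·24) = 1 − 60/120 = 0.500

0.500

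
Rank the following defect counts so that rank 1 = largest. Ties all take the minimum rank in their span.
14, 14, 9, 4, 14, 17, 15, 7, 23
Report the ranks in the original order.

4, 4, 7, 9, 4, 2, 3, 8, 1

Sorted (descending): 23, 17, 15, 14, 14, 14, 9, 7, 4
The 3 values of 14 occupy positions 4–6 → each gets rank 4.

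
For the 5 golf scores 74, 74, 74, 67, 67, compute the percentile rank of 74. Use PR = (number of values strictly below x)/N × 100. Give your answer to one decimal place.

40.0

N = 5.
Strictly below 74: 2. Equal to 74: 3.
PR = 2/5 × 100 = 40.0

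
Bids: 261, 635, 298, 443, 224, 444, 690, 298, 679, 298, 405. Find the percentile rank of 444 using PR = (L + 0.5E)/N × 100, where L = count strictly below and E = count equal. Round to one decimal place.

68.2

N = 11.
Strictly below 444: 7. Equal to 444: 1.
PR = (7 + 0.5·1)/11 × 100 = 68.2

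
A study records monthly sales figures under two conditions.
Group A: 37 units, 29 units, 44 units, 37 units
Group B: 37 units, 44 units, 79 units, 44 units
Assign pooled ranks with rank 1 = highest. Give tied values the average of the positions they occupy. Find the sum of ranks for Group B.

13

Sorted (descending): 79, 44, 44, 44, 37, 37, 37, 29
The 3 values of 44 occupy positions 2–4 → average rank 3.
The 3 values of 37 occupy positions 5–7 → average rank 6.
Group B values → pooled ranks: 37→6, 44→3, 79→1, 44→3
Rank sum = 6 + 3 + 1 + 3 = 13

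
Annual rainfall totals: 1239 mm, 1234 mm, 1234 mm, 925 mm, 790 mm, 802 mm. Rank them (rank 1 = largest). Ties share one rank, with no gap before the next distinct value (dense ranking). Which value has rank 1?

1239

Sorted (descending): 1239, 1234, 1234, 925, 802, 790
The 2 values of 1234 share dense rank 2.
Remaining distinct values take the next consecutive integers.
Rank 1 → value 1239.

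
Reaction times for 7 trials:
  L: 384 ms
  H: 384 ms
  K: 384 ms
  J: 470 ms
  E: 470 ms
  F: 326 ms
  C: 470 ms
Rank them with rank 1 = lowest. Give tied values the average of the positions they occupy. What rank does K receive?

3

Sorted (ascending): 326, 384, 384, 384, 470, 470, 470
The 3 values of 384 occupy positions 2–4 → average rank 3.
The 3 values of 470 occupy positions 5–7 → average rank 6.
K has value 384 ms → rank 3.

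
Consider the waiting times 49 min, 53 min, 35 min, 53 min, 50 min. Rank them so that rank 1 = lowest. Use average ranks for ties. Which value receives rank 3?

Sorted (ascending): 35, 49, 50, 53, 53
The 2 values of 53 occupy positions 4–5 → average rank (4+5)/2 = 4.5.
Rank 3 → value 50.

50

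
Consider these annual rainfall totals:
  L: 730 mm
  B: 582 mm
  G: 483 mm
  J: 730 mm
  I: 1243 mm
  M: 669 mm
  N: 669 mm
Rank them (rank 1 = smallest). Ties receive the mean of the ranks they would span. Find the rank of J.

5.5

Sorted (ascending): 483, 582, 669, 669, 730, 730, 1243
The 2 values of 669 occupy positions 3–4 → average rank (3+4)/2 = 3.5.
The 2 values of 730 occupy positions 5–6 → average rank (5+6)/2 = 5.5.
J has value 730 mm → rank 5.5.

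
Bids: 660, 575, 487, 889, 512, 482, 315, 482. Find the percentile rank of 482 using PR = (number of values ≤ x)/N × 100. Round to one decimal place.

37.5

N = 8.
Strictly below 482: 1. Equal to 482: 2.
PR = 3/8 × 100 = 37.5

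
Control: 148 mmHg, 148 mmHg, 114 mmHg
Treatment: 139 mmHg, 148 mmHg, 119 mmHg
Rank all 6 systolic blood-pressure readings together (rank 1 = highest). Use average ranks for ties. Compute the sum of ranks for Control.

Sorted (descending): 148, 148, 148, 139, 119, 114
The 3 values of 148 occupy positions 1–3 → average rank 2.
Control values → pooled ranks: 148→2, 148→2, 114→6
Rank sum = 2 + 2 + 6 = 10

10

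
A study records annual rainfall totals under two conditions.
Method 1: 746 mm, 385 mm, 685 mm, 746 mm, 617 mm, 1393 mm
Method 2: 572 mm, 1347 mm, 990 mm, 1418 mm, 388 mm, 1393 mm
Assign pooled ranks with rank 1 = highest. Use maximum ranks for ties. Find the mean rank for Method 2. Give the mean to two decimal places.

5.67

Sorted (descending): 1418, 1393, 1393, 1347, 990, 746, 746, 685, 617, 572, 388, 385
The 2 values of 1393 occupy positions 2–3 → each gets rank 3.
The 2 values of 746 occupy positions 6–7 → each gets rank 7.
Method 2 values → pooled ranks: 572→10, 1347→4, 990→5, 1418→1, 388→11, 1393→3
Mean rank = (10 + 4 + 5 + 1 + 11 + 3) / 6 = 5.67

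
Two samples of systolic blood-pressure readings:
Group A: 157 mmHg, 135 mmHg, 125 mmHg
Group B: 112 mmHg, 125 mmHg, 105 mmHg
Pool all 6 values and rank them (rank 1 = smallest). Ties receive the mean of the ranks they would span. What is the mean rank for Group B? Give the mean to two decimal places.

Sorted (ascending): 105, 112, 125, 125, 135, 157
The 2 values of 125 occupy positions 3–4 → average rank (3+4)/2 = 3.5.
Group B values → pooled ranks: 112→2, 125→3.5, 105→1
Mean rank = (2 + 3.5 + 1) / 3 = 2.17

2.17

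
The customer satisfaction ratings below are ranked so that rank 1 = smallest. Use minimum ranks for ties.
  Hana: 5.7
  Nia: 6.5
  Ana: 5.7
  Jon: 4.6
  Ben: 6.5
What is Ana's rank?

Sorted (ascending): 4.6, 5.7, 5.7, 6.5, 6.5
The 2 values of 5.7 occupy positions 2–3 → each gets rank 2.
The 2 values of 6.5 occupy positions 4–5 → each gets rank 4.
Ana has value 5.7 → rank 2.

2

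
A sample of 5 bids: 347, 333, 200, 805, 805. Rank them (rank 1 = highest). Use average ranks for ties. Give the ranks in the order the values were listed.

Sorted (descending): 805, 805, 347, 333, 200
The 2 values of 805 occupy positions 1–2 → average rank (1+2)/2 = 1.5.

3, 4, 5, 1.5, 1.5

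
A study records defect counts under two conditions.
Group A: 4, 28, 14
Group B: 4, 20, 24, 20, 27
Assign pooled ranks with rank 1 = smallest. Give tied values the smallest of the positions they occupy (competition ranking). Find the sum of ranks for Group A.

12

Sorted (ascending): 4, 4, 14, 20, 20, 24, 27, 28
The 2 values of 4 occupy positions 1–2 → each gets rank 1.
The 2 values of 20 occupy positions 4–5 → each gets rank 4.
Group A values → pooled ranks: 4→1, 28→8, 14→3
Rank sum = 1 + 8 + 3 = 12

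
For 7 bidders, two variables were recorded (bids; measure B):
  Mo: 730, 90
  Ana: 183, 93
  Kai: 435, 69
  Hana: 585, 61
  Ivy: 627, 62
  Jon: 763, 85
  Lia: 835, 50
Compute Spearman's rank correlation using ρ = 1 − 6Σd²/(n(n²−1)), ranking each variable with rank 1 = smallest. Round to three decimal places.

-0.429

Ranks of variable 1: 5, 1, 2, 3, 4, 6, 7
Ranks of variable 2: 6, 7, 4, 2, 3, 5, 1
d = r₁ − r₂: -1, -6, -2, 1, 1, 1, 6
d²: 1, 36, 4, 1, 1, 1, 36; Σd² = 80
ρ = 1 − 6·80/(7·48) = 1 − 480/336 = -0.429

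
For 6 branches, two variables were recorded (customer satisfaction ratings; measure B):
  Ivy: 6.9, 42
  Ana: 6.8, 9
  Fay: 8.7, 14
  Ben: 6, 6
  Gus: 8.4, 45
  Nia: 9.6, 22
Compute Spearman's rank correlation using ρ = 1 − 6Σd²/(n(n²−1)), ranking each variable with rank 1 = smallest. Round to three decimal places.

0.543

Ranks of variable 1: 3, 2, 5, 1, 4, 6
Ranks of variable 2: 5, 2, 3, 1, 6, 4
d = r₁ − r₂: -2, 0, 2, 0, -2, 2
d²: 4, 0, 4, 0, 4, 4; Σd² = 16
ρ = 1 − 6·16/(6·35) = 1 − 96/210 = 0.543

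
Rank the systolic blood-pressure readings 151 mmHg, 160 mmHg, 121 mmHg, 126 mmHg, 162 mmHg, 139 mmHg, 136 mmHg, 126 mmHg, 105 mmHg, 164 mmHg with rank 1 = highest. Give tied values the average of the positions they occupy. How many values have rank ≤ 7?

Sorted (descending): 164, 162, 160, 151, 139, 136, 126, 126, 121, 105
The 2 values of 126 occupy positions 7–8 → average rank (7+8)/2 = 7.5.
Ranks ≤ 7: {1, 2, 3, 4, 5, 6} → 6 values.

6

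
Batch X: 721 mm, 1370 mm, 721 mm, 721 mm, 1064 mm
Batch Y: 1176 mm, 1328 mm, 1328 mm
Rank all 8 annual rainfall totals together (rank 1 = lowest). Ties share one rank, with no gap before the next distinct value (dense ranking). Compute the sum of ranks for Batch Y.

11

Sorted (ascending): 721, 721, 721, 1064, 1176, 1328, 1328, 1370
The 3 values of 721 share dense rank 1.
The 2 values of 1328 share dense rank 4.
Remaining distinct values take the next consecutive integers.
Batch Y values → pooled ranks: 1176→3, 1328→4, 1328→4
Rank sum = 3 + 4 + 4 = 11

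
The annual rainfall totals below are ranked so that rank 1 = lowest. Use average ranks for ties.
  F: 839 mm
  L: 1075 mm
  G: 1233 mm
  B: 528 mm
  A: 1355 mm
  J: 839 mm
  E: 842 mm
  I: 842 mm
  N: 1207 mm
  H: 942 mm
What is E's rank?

Sorted (ascending): 528, 839, 839, 842, 842, 942, 1075, 1207, 1233, 1355
The 2 values of 839 occupy positions 2–3 → average rank (2+3)/2 = 2.5.
The 2 values of 842 occupy positions 4–5 → average rank (4+5)/2 = 4.5.
E has value 842 mm → rank 4.5.

4.5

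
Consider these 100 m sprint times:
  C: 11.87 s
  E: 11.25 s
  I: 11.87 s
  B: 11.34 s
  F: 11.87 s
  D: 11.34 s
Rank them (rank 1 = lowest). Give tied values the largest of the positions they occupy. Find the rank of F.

6

Sorted (ascending): 11.25, 11.34, 11.34, 11.87, 11.87, 11.87
The 2 values of 11.34 occupy positions 2–3 → each gets rank 3.
The 3 values of 11.87 occupy positions 4–6 → each gets rank 6.
F has value 11.87 s → rank 6.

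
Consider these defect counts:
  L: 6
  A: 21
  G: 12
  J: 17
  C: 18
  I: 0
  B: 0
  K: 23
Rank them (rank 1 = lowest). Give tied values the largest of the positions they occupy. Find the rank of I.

2

Sorted (ascending): 0, 0, 6, 12, 17, 18, 21, 23
The 2 values of 0 occupy positions 1–2 → each gets rank 2.
I has value 0 → rank 2.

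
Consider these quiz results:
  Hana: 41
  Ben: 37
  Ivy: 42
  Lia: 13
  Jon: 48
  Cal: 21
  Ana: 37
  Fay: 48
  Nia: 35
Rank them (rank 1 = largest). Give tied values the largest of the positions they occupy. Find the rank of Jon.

Sorted (descending): 48, 48, 42, 41, 37, 37, 35, 21, 13
The 2 values of 48 occupy positions 1–2 → each gets rank 2.
The 2 values of 37 occupy positions 5–6 → each gets rank 6.
Jon has value 48 → rank 2.

2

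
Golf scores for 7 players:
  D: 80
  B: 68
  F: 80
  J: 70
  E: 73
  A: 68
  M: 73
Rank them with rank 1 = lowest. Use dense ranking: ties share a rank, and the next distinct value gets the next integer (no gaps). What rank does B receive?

Sorted (ascending): 68, 68, 70, 73, 73, 80, 80
The 2 values of 68 share dense rank 1.
The 2 values of 73 share dense rank 3.
The 2 values of 80 share dense rank 4.
Remaining distinct values take the next consecutive integers.
B has value 68 → rank 1.

1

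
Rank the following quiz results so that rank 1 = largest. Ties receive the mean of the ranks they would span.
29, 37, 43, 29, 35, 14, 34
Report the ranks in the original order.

Sorted (descending): 43, 37, 35, 34, 29, 29, 14
The 2 values of 29 occupy positions 5–6 → average rank (5+6)/2 = 5.5.

5.5, 2, 1, 5.5, 3, 7, 4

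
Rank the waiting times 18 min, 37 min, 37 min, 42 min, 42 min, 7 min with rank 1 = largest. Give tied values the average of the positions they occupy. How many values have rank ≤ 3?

2

Sorted (descending): 42, 42, 37, 37, 18, 7
The 2 values of 42 occupy positions 1–2 → average rank (1+2)/2 = 1.5.
The 2 values of 37 occupy positions 3–4 → average rank (3+4)/2 = 3.5.
Ranks ≤ 3: {1.5, 1.5} → 2 values.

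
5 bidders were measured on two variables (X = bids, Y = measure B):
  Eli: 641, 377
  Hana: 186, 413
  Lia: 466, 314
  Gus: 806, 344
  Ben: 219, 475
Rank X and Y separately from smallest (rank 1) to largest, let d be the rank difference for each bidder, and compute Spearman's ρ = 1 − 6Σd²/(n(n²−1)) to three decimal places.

-0.600

Ranks of variable 1: 4, 1, 3, 5, 2
Ranks of variable 2: 3, 4, 1, 2, 5
d = r₁ − r₂: 1, -3, 2, 3, -3
d²: 1, 9, 4, 9, 9; Σd² = 32
ρ = 1 − 6·32/(5·24) = 1 − 192/120 = -0.600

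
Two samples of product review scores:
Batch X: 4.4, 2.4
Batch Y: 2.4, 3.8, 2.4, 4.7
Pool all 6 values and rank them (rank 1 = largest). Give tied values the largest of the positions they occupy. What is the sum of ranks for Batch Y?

16

Sorted (descending): 4.7, 4.4, 3.8, 2.4, 2.4, 2.4
The 3 values of 2.4 occupy positions 4–6 → each gets rank 6.
Batch Y values → pooled ranks: 2.4→6, 3.8→3, 2.4→6, 4.7→1
Rank sum = 6 + 3 + 6 + 1 = 16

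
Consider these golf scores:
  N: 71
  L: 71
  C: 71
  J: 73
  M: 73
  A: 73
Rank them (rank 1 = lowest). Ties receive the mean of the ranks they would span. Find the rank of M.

5

Sorted (ascending): 71, 71, 71, 73, 73, 73
The 3 values of 71 occupy positions 1–3 → average rank 2.
The 3 values of 73 occupy positions 4–6 → average rank 5.
M has value 73 → rank 5.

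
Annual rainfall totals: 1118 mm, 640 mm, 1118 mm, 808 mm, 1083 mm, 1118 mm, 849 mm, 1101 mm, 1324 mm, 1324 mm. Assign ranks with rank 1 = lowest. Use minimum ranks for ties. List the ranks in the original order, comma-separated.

Sorted (ascending): 640, 808, 849, 1083, 1101, 1118, 1118, 1118, 1324, 1324
The 3 values of 1118 occupy positions 6–8 → each gets rank 6.
The 2 values of 1324 occupy positions 9–10 → each gets rank 9.

6, 1, 6, 2, 4, 6, 3, 5, 9, 9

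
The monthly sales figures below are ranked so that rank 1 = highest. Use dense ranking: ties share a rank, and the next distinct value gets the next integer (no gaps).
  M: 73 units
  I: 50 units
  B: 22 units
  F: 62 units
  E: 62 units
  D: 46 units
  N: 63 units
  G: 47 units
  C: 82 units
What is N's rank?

3

Sorted (descending): 82, 73, 63, 62, 62, 50, 47, 46, 22
The 2 values of 62 share dense rank 4.
Remaining distinct values take the next consecutive integers.
N has value 63 units → rank 3.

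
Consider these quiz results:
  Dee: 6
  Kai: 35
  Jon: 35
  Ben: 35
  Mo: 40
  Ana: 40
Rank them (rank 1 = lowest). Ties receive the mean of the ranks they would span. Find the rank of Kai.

3

Sorted (ascending): 6, 35, 35, 35, 40, 40
The 3 values of 35 occupy positions 2–4 → average rank 3.
The 2 values of 40 occupy positions 5–6 → average rank (5+6)/2 = 5.5.
Kai has value 35 → rank 3.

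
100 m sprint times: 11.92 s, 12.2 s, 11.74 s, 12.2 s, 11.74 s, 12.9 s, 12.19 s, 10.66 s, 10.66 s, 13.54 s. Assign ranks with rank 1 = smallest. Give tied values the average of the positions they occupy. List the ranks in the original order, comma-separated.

5, 7.5, 3.5, 7.5, 3.5, 9, 6, 1.5, 1.5, 10

Sorted (ascending): 10.66, 10.66, 11.74, 11.74, 11.92, 12.19, 12.2, 12.2, 12.9, 13.54
The 2 values of 10.66 occupy positions 1–2 → average rank (1+2)/2 = 1.5.
The 2 values of 11.74 occupy positions 3–4 → average rank (3+4)/2 = 3.5.
The 2 values of 12.2 occupy positions 7–8 → average rank (7+8)/2 = 7.5.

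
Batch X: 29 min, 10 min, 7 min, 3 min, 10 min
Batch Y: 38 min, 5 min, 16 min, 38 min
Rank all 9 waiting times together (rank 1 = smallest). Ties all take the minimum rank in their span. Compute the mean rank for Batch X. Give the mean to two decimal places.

Sorted (ascending): 3, 5, 7, 10, 10, 16, 29, 38, 38
The 2 values of 10 occupy positions 4–5 → each gets rank 4.
The 2 values of 38 occupy positions 8–9 → each gets rank 8.
Batch X values → pooled ranks: 29→7, 10→4, 7→3, 3→1, 10→4
Mean rank = (7 + 4 + 3 + 1 + 4) / 5 = 3.80

3.80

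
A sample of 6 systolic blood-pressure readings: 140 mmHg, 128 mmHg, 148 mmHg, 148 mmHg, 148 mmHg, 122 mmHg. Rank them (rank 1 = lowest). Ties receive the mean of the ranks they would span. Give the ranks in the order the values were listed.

3, 2, 5, 5, 5, 1

Sorted (ascending): 122, 128, 140, 148, 148, 148
The 3 values of 148 occupy positions 4–6 → average rank 5.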